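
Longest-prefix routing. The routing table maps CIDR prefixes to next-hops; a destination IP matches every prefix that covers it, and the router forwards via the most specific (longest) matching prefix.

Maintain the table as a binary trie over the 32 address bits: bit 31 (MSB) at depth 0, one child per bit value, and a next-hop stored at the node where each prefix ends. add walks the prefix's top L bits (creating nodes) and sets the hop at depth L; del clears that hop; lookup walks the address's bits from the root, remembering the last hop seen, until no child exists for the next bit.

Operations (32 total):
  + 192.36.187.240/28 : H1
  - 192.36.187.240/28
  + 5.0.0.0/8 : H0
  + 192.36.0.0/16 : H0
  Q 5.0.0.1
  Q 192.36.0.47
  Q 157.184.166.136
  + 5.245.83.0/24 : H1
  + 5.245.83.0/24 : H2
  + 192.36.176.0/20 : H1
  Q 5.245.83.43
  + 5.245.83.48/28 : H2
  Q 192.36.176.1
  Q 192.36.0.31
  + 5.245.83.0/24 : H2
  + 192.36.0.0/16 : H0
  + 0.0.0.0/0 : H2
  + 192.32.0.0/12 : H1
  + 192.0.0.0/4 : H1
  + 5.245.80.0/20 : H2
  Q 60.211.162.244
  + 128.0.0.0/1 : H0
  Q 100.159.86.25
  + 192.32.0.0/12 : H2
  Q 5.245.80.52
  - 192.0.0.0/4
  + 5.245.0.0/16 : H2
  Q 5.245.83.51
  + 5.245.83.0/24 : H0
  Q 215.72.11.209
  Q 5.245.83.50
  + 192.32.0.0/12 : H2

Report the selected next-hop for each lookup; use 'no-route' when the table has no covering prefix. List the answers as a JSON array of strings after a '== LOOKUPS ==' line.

Apply in order:
  + 192.36.187.240/28 (H1) depth=28
  del 192.36.187.240/28 (clear depth 28)
  + 5.0.0.0/8 (H0) depth=8
  + 192.36.0.0/16 (H0) depth=16
  Q 5.0.0.1: descend 00000101 ; hops seen [H0] ; pick H0
  Q 192.36.0.47: descend 1100000000100100 ; hops seen [H0] ; pick H0
  Q 157.184.166.136: descend 1 ; hops seen [∅] ; pick no-route
  + 5.245.83.0/24 (H1) depth=24
  + 5.245.83.0/24 (H2) depth=24
  + 192.36.176.0/20 (H1) depth=20
  Q 5.245.83.43: descend 000001011111010101010011 ; hops seen [H0,H2] ; pick H2
  + 5.245.83.48/28 (H2) depth=28
  Q 192.36.176.1: descend 11000000001001001011 ; hops seen [H0,H1] ; pick H1
  Q 192.36.0.31: descend 1100000000100100 ; hops seen [H0] ; pick H0
  + 5.245.83.0/24 (H2) depth=24
  + 192.36.0.0/16 (H0) depth=16
  + 0.0.0.0/0 (H2) depth=0
  + 192.32.0.0/12 (H1) depth=12
  + 192.0.0.0/4 (H1) depth=4
  + 5.245.80.0/20 (H2) depth=20
  Q 60.211.162.244: descend 00 ; hops seen [H2] ; pick H2
  + 128.0.0.0/1 (H0) depth=1
  Q 100.159.86.25: descend 0 ; hops seen [H2] ; pick H2
  + 192.32.0.0/12 (H2) depth=12
  Q 5.245.80.52: descend 0000010111110101010100 ; hops seen [H2,H0,H2] ; pick H2
  del 192.0.0.0/4 (clear depth 4)
  + 5.245.0.0/16 (H2) depth=16
  Q 5.245.83.51: descend 0000010111110101010100110011 ; hops seen [H2,H0,H2,H2,H2,H2] ; pick H2
  + 5.245.83.0/24 (H0) depth=24
  Q 215.72.11.209: descend 110 ; hops seen [H2,H0] ; pick H0
  Q 5.245.83.50: descend 0000010111110101010100110011 ; hops seen [H2,H0,H2,H2,H0,H2] ; pick H2
  + 192.32.0.0/12 (H2) depth=12

== LOOKUPS ==
["H0","H0","no-route","H2","H1","H0","H2","H2","H2","H2","H0","H2"]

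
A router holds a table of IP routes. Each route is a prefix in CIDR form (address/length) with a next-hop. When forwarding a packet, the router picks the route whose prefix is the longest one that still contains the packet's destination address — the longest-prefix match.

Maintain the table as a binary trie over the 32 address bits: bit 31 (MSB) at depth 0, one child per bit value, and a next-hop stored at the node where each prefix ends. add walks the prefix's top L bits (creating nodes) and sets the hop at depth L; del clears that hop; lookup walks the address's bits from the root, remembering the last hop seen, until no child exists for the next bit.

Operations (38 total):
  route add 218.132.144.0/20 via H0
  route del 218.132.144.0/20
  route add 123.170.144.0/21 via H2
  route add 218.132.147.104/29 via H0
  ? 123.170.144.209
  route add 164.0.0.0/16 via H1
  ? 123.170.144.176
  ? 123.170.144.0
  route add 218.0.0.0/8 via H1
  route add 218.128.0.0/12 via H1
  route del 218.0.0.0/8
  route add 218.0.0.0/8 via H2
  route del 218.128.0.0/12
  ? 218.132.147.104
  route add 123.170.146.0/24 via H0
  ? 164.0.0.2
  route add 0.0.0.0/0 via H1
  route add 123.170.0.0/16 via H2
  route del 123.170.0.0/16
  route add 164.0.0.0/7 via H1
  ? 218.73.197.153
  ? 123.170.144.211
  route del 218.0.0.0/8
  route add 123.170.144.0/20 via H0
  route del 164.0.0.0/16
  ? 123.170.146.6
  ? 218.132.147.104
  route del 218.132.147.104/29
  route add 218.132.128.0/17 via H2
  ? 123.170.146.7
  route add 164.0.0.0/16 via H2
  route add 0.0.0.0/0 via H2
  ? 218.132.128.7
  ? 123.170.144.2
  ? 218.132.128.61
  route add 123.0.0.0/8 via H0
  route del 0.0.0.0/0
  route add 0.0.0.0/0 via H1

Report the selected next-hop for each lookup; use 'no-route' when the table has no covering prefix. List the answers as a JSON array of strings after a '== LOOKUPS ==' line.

Trace:
  + 218.132.144.0/20 (H0) depth=20
  del 218.132.144.0/20 (clear depth 20)
  + 123.170.144.0/21 (H2) depth=21
  + 218.132.147.104/29 (H0) depth=29
  lookup 123.170.144.209: bits 011110111010101010010 walk d0:-→d1:-→d2:-→d3:-→d4:-→d5:-→d6:-→d7:-→d8:-→d9:-→d10:-→d11:-→d12:-→d13:-→d14:-→d15:-→d16:-→d17:-→d18:-→d19:-→d20:-→d21:H2 -> H2
  + 164.0.0.0/16 (H1) depth=16
  lookup 123.170.144.176: bits 011110111010101010010 walk d0:-→d1:-→d2:-→d3:-→d4:-→d5:-→d6:-→d7:-→d8:-→d9:-→d10:-→d11:-→d12:-→d13:-→d14:-→d15:-→d16:-→d17:-→d18:-→d19:-→d20:-→d21:H2 -> H2
  lookup 123.170.144.0: bits 011110111010101010010 walk d0:-→d1:-→d2:-→d3:-→d4:-→d5:-→d6:-→d7:-→d8:-→d9:-→d10:-→d11:-→d12:-→d13:-→d14:-→d15:-→d16:-→d17:-→d18:-→d19:-→d20:-→d21:H2 -> H2
  + 218.0.0.0/8 (H1) depth=8
  + 218.128.0.0/12 (H1) depth=12
  del 218.0.0.0/8 (clear depth 8)
  + 218.0.0.0/8 (H2) depth=8
  del 218.128.0.0/12 (clear depth 12)
  lookup 218.132.147.104: bits 11011010100001001001001101101 walk d0:-→d1:-→d2:-→d3:-→d4:-→d5:-→d6:-→d7:-→d8:H2→d9:-→d10:-→d11:-→d12:-→d13:-→d14:-→d15:-→d16:-→d17:-→d18:-→d19:-→d20:-→d21:-→d22:-→d23:-→d24:-→d25:-→d26:-→d27:-→d28:-→d29:H0 -> H0
  + 123.170.146.0/24 (H0) depth=24
  lookup 164.0.0.2: bits 1010010000000000 walk d0:-→d1:-→d2:-→d3:-→d4:-→d5:-→d6:-→d7:-→d8:-→d9:-→d10:-→d11:-→d12:-→d13:-→d14:-→d15:-→d16:H1 -> H1
  + 0.0.0.0/0 (H1) depth=0
  + 123.170.0.0/16 (H2) depth=16
  del 123.170.0.0/16 (clear depth 16)
  + 164.0.0.0/7 (H1) depth=7
  lookup 218.73.197.153: bits 11011010 walk d0:H1→d1:-→d2:-→d3:-→d4:-→d5:-→d6:-→d7:-→d8:H2 -> H2
  lookup 123.170.144.211: bits 0111101110101010100100 walk d0:H1→d1:-→d2:-→d3:-→d4:-→d5:-→d6:-→d7:-→d8:-→d9:-→d10:-→d11:-→d12:-→d13:-→d14:-→d15:-→d16:-→d17:-→d18:-→d19:-→d20:-→d21:H2→d22:- -> H2
  del 218.0.0.0/8 (clear depth 8)
  + 123.170.144.0/20 (H0) depth=20
  del 164.0.0.0/16 (clear depth 16)
  lookup 123.170.146.6: bits 011110111010101010010010 walk d0:H1→d1:-→d2:-→d3:-→d4:-→d5:-→d6:-→d7:-→d8:-→d9:-→d10:-→d11:-→d12:-→d13:-→d14:-→d15:-→d16:-→d17:-→d18:-→d19:-→d20:H0→d21:H2→d22:-→d23:-→d24:H0 -> H0
  lookup 218.132.147.104: bits 11011010100001001001001101101 walk d0:H1→d1:-→d2:-→d3:-→d4:-→d5:-→d6:-→d7:-→d8:-→d9:-→d10:-→d11:-→d12:-→d13:-→d14:-→d15:-→d16:-→d17:-→d18:-→d19:-→d20:-→d21:-→d22:-→d23:-→d24:-→d25:-→d26:-→d27:-→d28:-→d29:H0 -> H0
  del 218.132.147.104/29 (clear depth 29)
  + 218.132.128.0/17 (H2) depth=17
  lookup 123.170.146.7: bits 011110111010101010010010 walk d0:H1→d1:-→d2:-→d3:-→d4:-→d5:-→d6:-→d7:-→d8:-→d9:-→d10:-→d11:-→d12:-→d13:-→d14:-→d15:-→d16:-→d17:-→d18:-→d19:-→d20:H0→d21:H2→d22:-→d23:-→d24:H0 -> H0
  + 164.0.0.0/16 (H2) depth=16
  + 0.0.0.0/0 (H2) depth=0
  lookup 218.132.128.7: bits 1101101010000100100 walk d0:H2→d1:-→d2:-→d3:-→d4:-→d5:-→d6:-→d7:-→d8:-→d9:-→d10:-→d11:-→d12:-→d13:-→d14:-→d15:-→d16:-→d17:H2→d18:-→d19:- -> H2
  lookup 123.170.144.2: bits 0111101110101010100100 walk d0:H2→d1:-→d2:-→d3:-→d4:-→d5:-→d6:-→d7:-→d8:-→d9:-→d10:-→d11:-→d12:-→d13:-→d14:-→d15:-→d16:-→d17:-→d18:-→d19:-→d20:H0→d21:H2→d22:- -> H2
  lookup 218.132.128.61: bits 1101101010000100100 walk d0:H2→d1:-→d2:-→d3:-→d4:-→d5:-→d6:-→d7:-→d8:-→d9:-→d10:-→d11:-→d12:-→d13:-→d14:-→d15:-→d16:-→d17:H2→d18:-→d19:- -> H2
  + 123.0.0.0/8 (H0) depth=8
  del 0.0.0.0/0 (clear depth 0)
  + 0.0.0.0/0 (H1) depth=0

== LOOKUPS ==
["H2","H2","H2","H0","H1","H2","H2","H0","H0","H0","H2","H2","H2"]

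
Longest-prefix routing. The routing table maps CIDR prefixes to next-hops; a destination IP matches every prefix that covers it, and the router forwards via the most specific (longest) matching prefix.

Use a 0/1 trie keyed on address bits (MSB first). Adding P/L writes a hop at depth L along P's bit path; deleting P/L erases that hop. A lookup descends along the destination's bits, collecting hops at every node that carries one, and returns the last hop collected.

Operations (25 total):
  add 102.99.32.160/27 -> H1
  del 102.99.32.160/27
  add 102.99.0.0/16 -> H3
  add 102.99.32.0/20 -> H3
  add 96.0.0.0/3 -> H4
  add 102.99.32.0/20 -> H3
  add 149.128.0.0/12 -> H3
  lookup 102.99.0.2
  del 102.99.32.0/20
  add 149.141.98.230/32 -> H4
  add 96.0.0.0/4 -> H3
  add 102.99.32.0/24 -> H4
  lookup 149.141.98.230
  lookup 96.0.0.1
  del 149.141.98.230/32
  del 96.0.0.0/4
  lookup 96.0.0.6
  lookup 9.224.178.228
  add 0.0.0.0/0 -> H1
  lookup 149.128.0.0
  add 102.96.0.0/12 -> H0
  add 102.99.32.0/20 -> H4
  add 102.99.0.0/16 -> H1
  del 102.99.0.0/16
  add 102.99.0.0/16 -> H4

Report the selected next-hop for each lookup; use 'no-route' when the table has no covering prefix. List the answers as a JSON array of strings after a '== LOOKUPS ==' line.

Process each operation:
  + 102.99.32.160/27 (H1) depth=27
  - 102.99.32.160/27 clear@27
  + 102.99.0.0/16 (H3) depth=16
  + 102.99.32.0/20 (H3) depth=20
  + 96.0.0.0/3 (H4) depth=3
  + 102.99.32.0/20 (H3) depth=20
  + 149.128.0.0/12 (H3) depth=12
  ? 102.99.0.2  path d0:-→d1:-→d2:-→d3:H4→d4:-→d5:-→d6:-→d7:-→d8:-→d9:-→d10:-→d11:-→d12:-→d13:-→d14:-→d15:-→d16:H3→d17:-→d18:-  best=H3
  - 102.99.32.0/20 clear@20
  + 149.141.98.230/32 (H4) depth=32
  + 96.0.0.0/4 (H3) depth=4
  + 102.99.32.0/24 (H4) depth=24
  ? 149.141.98.230  path d0:-→d1:-→d2:-→d3:-→d4:-→d5:-→d6:-→d7:-→d8:-→d9:-→d10:-→d11:-→d12:H3→d13:-→d14:-→d15:-→d16:-→d17:-→d18:-→d19:-→d20:-→d21:-→d22:-→d23:-→d24:-→d25:-→d26:-→d27:-→d28:-→d29:-→d30:-→d31:-→d32:H4  best=H4
  ? 96.0.0.1  path d0:-→d1:-→d2:-→d3:H4→d4:H3→d5:-  best=H3
  - 149.141.98.230/32 clear@32
  - 96.0.0.0/4 clear@4
  ? 96.0.0.6  path d0:-→d1:-→d2:-→d3:H4→d4:-→d5:-  best=H4
  ? 9.224.178.228  path d0:-→d1:-  best=no-route
  + 0.0.0.0/0 (H1) depth=0
  ? 149.128.0.0  path d0:H1→d1:-→d2:-→d3:-→d4:-→d5:-→d6:-→d7:-→d8:-→d9:-→d10:-→d11:-→d12:H3  best=H3
  + 102.96.0.0/12 (H0) depth=12
  + 102.99.32.0/20 (H4) depth=20
  + 102.99.0.0/16 (H1) depth=16
  - 102.99.0.0/16 clear@16
  + 102.99.0.0/16 (H4) depth=16

== LOOKUPS ==
["H3","H4","H3","H4","no-route","H3"]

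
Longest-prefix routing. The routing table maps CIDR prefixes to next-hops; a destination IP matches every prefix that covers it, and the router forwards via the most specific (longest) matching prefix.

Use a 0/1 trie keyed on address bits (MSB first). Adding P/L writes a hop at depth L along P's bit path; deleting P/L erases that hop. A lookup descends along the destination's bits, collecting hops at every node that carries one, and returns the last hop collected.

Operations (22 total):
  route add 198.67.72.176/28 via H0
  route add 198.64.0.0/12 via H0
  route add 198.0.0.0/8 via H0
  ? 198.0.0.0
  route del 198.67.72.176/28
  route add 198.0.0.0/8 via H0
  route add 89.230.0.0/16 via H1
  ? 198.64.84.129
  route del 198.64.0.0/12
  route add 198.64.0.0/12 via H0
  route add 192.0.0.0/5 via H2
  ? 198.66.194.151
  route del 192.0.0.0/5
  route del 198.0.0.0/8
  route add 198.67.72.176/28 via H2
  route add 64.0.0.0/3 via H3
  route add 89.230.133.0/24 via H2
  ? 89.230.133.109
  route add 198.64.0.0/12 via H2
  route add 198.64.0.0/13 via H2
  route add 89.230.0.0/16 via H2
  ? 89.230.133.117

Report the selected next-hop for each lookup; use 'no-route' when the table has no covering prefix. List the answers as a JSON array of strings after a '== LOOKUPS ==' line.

Trace:
  add 198.67.72.176/28 -> H0 at depth 28
  add 198.64.0.0/12 -> H0 at depth 12
  add 198.0.0.0/8 -> H0 at depth 8
  lookup 198.0.0.0: bits 110001100 walk d0:-→d1:-→d2:-→d3:-→d4:-→d5:-→d6:-→d7:-→d8:H0→d9:- -> H0
  del 198.67.72.176/28 (clear depth 28)
  add 198.0.0.0/8 -> H0 at depth 8
  add 89.230.0.0/16 -> H1 at depth 16
  lookup 198.64.84.129: bits 11000110010000 walk d0:-→d1:-→d2:-→d3:-→d4:-→d5:-→d6:-→d7:-→d8:H0→d9:-→d10:-→d11:-→d12:H0→d13:-→d14:- -> H0
  del 198.64.0.0/12 (clear depth 12)
  add 198.64.0.0/12 -> H0 at depth 12
  add 192.0.0.0/5 -> H2 at depth 5
  lookup 198.66.194.151: bits 110001100100001 walk d0:-→d1:-→d2:-→d3:-→d4:-→d5:H2→d6:-→d7:-→d8:H0→d9:-→d10:-→d11:-→d12:H0→d13:-→d14:-→d15:- -> H0
  del 192.0.0.0/5 (clear depth 5)
  del 198.0.0.0/8 (clear depth 8)
  add 198.67.72.176/28 -> H2 at depth 28
  add 64.0.0.0/3 -> H3 at depth 3
  add 89.230.133.0/24 -> H2 at depth 24
  lookup 89.230.133.109: bits 010110011110011010000101 walk d0:-→d1:-→d2:-→d3:H3→d4:-→d5:-→d6:-→d7:-→d8:-→d9:-→d10:-→d11:-→d12:-→d13:-→d14:-→d15:-→d16:H1→d17:-→d18:-→d19:-→d20:-→d21:-→d22:-→d23:-→d24:H2 -> H2
  add 198.64.0.0/12 -> H2 at depth 12
  add 198.64.0.0/13 -> H2 at depth 13
  add 89.230.0.0/16 -> H2 at depth 16
  lookup 89.230.133.117: bits 010110011110011010000101 walk d0:-→d1:-→d2:-→d3:H3→d4:-→d5:-→d6:-→d7:-→d8:-→d9:-→d10:-→d11:-→d12:-→d13:-→d14:-→d15:-→d16:H2→d17:-→d18:-→d19:-→d20:-→d21:-→d22:-→d23:-→d24:H2 -> H2

== LOOKUPS ==
["H0","H0","H0","H2","H2"]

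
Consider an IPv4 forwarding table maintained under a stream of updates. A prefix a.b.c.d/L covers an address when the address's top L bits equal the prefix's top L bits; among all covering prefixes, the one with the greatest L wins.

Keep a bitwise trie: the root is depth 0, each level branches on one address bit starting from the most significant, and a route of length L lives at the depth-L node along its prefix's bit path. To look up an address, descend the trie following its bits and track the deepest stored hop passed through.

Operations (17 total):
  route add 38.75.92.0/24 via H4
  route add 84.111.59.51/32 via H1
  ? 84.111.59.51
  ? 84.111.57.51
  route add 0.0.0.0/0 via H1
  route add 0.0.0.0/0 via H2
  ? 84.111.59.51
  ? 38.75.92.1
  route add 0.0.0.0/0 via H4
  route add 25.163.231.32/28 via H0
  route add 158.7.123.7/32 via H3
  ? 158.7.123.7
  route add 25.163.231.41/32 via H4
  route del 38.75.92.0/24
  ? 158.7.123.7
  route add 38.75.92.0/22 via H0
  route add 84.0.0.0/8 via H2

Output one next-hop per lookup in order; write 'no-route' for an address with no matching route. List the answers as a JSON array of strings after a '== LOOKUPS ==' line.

Trace:
  + 38.75.92.0/24 (H4) depth=24
  + 84.111.59.51/32 (H1) depth=32
  ? 84.111.59.51  path d0:-→d1:-→d2:-→d3:-→d4:-→d5:-→d6:-→d7:-→d8:-→d9:-→d10:-→d11:-→d12:-→d13:-→d14:-→d15:-→d16:-→d17:-→d18:-→d19:-→d20:-→d21:-→d22:-→d23:-→d24:-→d25:-→d26:-→d27:-→d28:-→d29:-→d30:-→d31:-→d32:H1  best=H1
  ? 84.111.57.51  path d0:-→d1:-→d2:-→d3:-→d4:-→d5:-→d6:-→d7:-→d8:-→d9:-→d10:-→d11:-→d12:-→d13:-→d14:-→d15:-→d16:-→d17:-→d18:-→d19:-→d20:-→d21:-→d22:-  best=no-route
  + 0.0.0.0/0 (H1) depth=0
  + 0.0.0.0/0 (H2) depth=0
  ? 84.111.59.51  path d0:H2→d1:-→d2:-→d3:-→d4:-→d5:-→d6:-→d7:-→d8:-→d9:-→d10:-→d11:-→d12:-→d13:-→d14:-→d15:-→d16:-→d17:-→d18:-→d19:-→d20:-→d21:-→d22:-→d23:-→d24:-→d25:-→d26:-→d27:-→d28:-→d29:-→d30:-→d31:-→d32:H1  best=H1
  ? 38.75.92.1  path d0:H2→d1:-→d2:-→d3:-→d4:-→d5:-→d6:-→d7:-→d8:-→d9:-→d10:-→d11:-→d12:-→d13:-→d14:-→d15:-→d16:-→d17:-→d18:-→d19:-→d20:-→d21:-→d22:-→d23:-→d24:H4  best=H4
  + 0.0.0.0/0 (H4) depth=0
  + 25.163.231.32/28 (H0) depth=28
  + 158.7.123.7/32 (H3) depth=32
  ? 158.7.123.7  path d0:H4→d1:-→d2:-→d3:-→d4:-→d5:-→d6:-→d7:-→d8:-→d9:-→d10:-→d11:-→d12:-→d13:-→d14:-→d15:-→d16:-→d17:-→d18:-→d19:-→d20:-→d21:-→d22:-→d23:-→d24:-→d25:-→d26:-→d27:-→d28:-→d29:-→d30:-→d31:-→d32:H3  best=H3
  + 25.163.231.41/32 (H4) depth=32
  del 38.75.92.0/24 (clear depth 24)
  ? 158.7.123.7  path d0:H4→d1:-→d2:-→d3:-→d4:-→d5:-→d6:-→d7:-→d8:-→d9:-→d10:-→d11:-→d12:-→d13:-→d14:-→d15:-→d16:-→d17:-→d18:-→d19:-→d20:-→d21:-→d22:-→d23:-→d24:-→d25:-→d26:-→d27:-→d28:-→d29:-→d30:-→d31:-→d32:H3  best=H3
  + 38.75.92.0/22 (H0) depth=22
  + 84.0.0.0/8 (H2) depth=8

== LOOKUPS ==
["H1","no-route","H1","H4","H3","H3"]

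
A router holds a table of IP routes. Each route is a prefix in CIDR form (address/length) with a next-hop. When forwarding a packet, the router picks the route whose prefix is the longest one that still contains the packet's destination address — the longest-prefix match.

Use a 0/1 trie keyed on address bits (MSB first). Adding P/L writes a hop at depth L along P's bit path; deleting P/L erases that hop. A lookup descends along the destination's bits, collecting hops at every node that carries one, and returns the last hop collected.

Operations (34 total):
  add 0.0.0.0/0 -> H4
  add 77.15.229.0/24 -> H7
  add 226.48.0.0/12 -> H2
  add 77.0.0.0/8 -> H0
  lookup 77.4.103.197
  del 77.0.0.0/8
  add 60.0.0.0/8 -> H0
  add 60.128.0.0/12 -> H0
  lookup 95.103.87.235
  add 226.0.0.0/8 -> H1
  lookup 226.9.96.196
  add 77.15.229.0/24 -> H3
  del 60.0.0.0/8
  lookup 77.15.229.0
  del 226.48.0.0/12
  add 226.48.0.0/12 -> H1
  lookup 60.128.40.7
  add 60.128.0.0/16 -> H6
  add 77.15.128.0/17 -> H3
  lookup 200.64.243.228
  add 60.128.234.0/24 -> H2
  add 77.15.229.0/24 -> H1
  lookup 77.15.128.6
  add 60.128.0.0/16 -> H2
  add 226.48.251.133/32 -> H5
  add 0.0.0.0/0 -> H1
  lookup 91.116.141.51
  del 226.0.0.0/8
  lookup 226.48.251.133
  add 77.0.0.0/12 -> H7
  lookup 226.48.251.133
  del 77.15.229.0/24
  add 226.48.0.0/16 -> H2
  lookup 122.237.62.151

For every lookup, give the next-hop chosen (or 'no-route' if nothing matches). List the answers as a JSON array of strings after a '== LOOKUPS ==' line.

Apply in order:
  add 0.0.0.0/0 -> H4 at depth 0
  add 77.15.229.0/24 -> H7 at depth 24
  add 226.48.0.0/12 -> H2 at depth 12
  add 77.0.0.0/8 -> H0 at depth 8
  ? 77.4.103.197  path d0:H4→d1:-→d2:-→d3:-→d4:-→d5:-→d6:-→d7:-→d8:H0→d9:-→d10:-→d11:-→d12:-  best=H0
  del 77.0.0.0/8 (clear depth 8)
  add 60.0.0.0/8 -> H0 at depth 8
  add 60.128.0.0/12 -> H0 at depth 12
  ? 95.103.87.235  path d0:H4→d1:-→d2:-→d3:-  best=H4
  add 226.0.0.0/8 -> H1 at depth 8
  ? 226.9.96.196  path d0:H4→d1:-→d2:-→d3:-→d4:-→d5:-→d6:-→d7:-→d8:H1→d9:-→d10:-  best=H1
  add 77.15.229.0/24 -> H3 at depth 24
  del 60.0.0.0/8 (clear depth 8)
  ? 77.15.229.0  path d0:H4→d1:-→d2:-→d3:-→d4:-→d5:-→d6:-→d7:-→d8:-→d9:-→d10:-→d11:-→d12:-→d13:-→d14:-→d15:-→d16:-→d17:-→d18:-→d19:-→d20:-→d21:-→d22:-→d23:-→d24:H3  best=H3
  del 226.48.0.0/12 (clear depth 12)
  add 226.48.0.0/12 -> H1 at depth 12
  ? 60.128.40.7  path d0:H4→d1:-→d2:-→d3:-→d4:-→d5:-→d6:-→d7:-→d8:-→d9:-→d10:-→d11:-→d12:H0  best=H0
  add 60.128.0.0/16 -> H6 at depth 16
  add 77.15.128.0/17 -> H3 at depth 17
  ? 200.64.243.228  path d0:H4→d1:-→d2:-  best=H4
  add 60.128.234.0/24 -> H2 at depth 24
  add 77.15.229.0/24 -> H1 at depth 24
  ? 77.15.128.6  path d0:H4→d1:-→d2:-→d3:-→d4:-→d5:-→d6:-→d7:-→d8:-→d9:-→d10:-→d11:-→d12:-→d13:-→d14:-→d15:-→d16:-→d17:H3  best=H3
  add 60.128.0.0/16 -> H2 at depth 16
  add 226.48.251.133/32 -> H5 at depth 32
  add 0.0.0.0/0 -> H1 at depth 0
  ? 91.116.141.51  path d0:H1→d1:-→d2:-→d3:-  best=H1
  del 226.0.0.0/8 (clear depth 8)
  ? 226.48.251.133  path d0:H1→d1:-→d2:-→d3:-→d4:-→d5:-→d6:-→d7:-→d8:-→d9:-→d10:-→d11:-→d12:H1→d13:-→d14:-→d15:-→d16:-→d17:-→d18:-→d19:-→d20:-→d21:-→d22:-→d23:-→d24:-→d25:-→d26:-→d27:-→d28:-→d29:-→d30:-→d31:-→d32:H5  best=H5
  add 77.0.0.0/12 -> H7 at depth 12
  ? 226.48.251.133  path d0:H1→d1:-→d2:-→d3:-→d4:-→d5:-→d6:-→d7:-→d8:-→d9:-→d10:-→d11:-→d12:H1→d13:-→d14:-→d15:-→d16:-→d17:-→d18:-→d19:-→d20:-→d21:-→d22:-→d23:-→d24:-→d25:-→d26:-→d27:-→d28:-→d29:-→d30:-→d31:-→d32:H5  best=H5
  del 77.15.229.0/24 (clear depth 24)
  add 226.48.0.0/16 -> H2 at depth 16
  ? 122.237.62.151  path d0:H1→d1:-→d2:-  best=H1

== LOOKUPS ==
["H0","H4","H1","H3","H0","H4","H3","H1","H5","H5","H1"]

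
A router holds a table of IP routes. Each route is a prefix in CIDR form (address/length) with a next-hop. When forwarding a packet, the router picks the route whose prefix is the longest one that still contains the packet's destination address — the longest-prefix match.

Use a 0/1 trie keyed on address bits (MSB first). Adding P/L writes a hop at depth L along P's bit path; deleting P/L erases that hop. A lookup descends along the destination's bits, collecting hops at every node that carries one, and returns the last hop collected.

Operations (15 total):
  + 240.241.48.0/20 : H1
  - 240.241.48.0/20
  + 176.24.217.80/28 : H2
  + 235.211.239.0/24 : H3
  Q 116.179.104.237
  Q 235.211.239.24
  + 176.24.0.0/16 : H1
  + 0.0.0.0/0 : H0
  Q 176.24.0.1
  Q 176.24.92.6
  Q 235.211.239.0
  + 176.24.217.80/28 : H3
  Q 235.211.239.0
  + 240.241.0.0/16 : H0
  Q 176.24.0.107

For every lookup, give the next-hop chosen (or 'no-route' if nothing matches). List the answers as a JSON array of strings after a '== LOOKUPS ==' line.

Apply in order:
  + 240.241.48.0/20 (H1) depth=20
  - 240.241.48.0/20 clear@20
  + 176.24.217.80/28 (H2) depth=28
  + 235.211.239.0/24 (H3) depth=24
  ? 116.179.104.237  path d0:-  best=no-route
  ? 235.211.239.24  path d0:-→d1:-→d2:-→d3:-→d4:-→d5:-→d6:-→d7:-→d8:-→d9:-→d10:-→d11:-→d12:-→d13:-→d14:-→d15:-→d16:-→d17:-→d18:-→d19:-→d20:-→d21:-→d22:-→d23:-→d24:H3  best=H3
  + 176.24.0.0/16 (H1) depth=16
  + 0.0.0.0/0 (H0) depth=0
  ? 176.24.0.1  path d0:H0→d1:-→d2:-→d3:-→d4:-→d5:-→d6:-→d7:-→d8:-→d9:-→d10:-→d11:-→d12:-→d13:-→d14:-→d15:-→d16:H1  best=H1
  ? 176.24.92.6  path d0:H0→d1:-→d2:-→d3:-→d4:-→d5:-→d6:-→d7:-→d8:-→d9:-→d10:-→d11:-→d12:-→d13:-→d14:-→d15:-→d16:H1  best=H1
  ? 235.211.239.0  path d0:H0→d1:-→d2:-→d3:-→d4:-→d5:-→d6:-→d7:-→d8:-→d9:-→d10:-→d11:-→d12:-→d13:-→d14:-→d15:-→d16:-→d17:-→d18:-→d19:-→d20:-→d21:-→d22:-→d23:-→d24:H3  best=H3
  + 176.24.217.80/28 (H3) depth=28
  ? 235.211.239.0  path d0:H0→d1:-→d2:-→d3:-→d4:-→d5:-→d6:-→d7:-→d8:-→d9:-→d10:-→d11:-→d12:-→d13:-→d14:-→d15:-→d16:-→d17:-→d18:-→d19:-→d20:-→d21:-→d22:-→d23:-→d24:H3  best=H3
  + 240.241.0.0/16 (H0) depth=16
  ? 176.24.0.107  path d0:H0→d1:-→d2:-→d3:-→d4:-→d5:-→d6:-→d7:-→d8:-→d9:-→d10:-→d11:-→d12:-→d13:-→d14:-→d15:-→d16:H1  best=H1

== LOOKUPS ==
["no-route","H3","H1","H1","H3","H3","H1"]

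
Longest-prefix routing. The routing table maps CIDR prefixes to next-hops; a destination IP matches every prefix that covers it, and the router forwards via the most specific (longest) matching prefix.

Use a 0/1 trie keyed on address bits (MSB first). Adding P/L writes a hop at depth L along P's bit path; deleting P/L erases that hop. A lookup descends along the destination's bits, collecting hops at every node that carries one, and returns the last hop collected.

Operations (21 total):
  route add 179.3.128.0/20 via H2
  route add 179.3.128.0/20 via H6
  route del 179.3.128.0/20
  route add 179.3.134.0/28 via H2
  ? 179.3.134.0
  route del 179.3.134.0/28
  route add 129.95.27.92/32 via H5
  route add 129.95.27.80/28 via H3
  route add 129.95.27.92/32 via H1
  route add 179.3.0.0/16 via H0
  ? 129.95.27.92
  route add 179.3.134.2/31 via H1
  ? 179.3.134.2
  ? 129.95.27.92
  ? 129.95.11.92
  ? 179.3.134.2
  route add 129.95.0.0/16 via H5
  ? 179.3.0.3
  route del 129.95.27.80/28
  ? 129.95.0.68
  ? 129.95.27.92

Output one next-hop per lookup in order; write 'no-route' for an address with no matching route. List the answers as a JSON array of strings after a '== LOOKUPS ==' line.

Trace:
  add 179.3.128.0/20 -> H2 at depth 20
  add 179.3.128.0/20 -> H6 at depth 20
  del 179.3.128.0/20 (clear depth 20)
  add 179.3.134.0/28 -> H2 at depth 28
  ? 179.3.134.0  path d0:-→d1:-→d2:-→d3:-→d4:-→d5:-→d6:-→d7:-→d8:-→d9:-→d10:-→d11:-→d12:-→d13:-→d14:-→d15:-→d16:-→d17:-→d18:-→d19:-→d20:-→d21:-→d22:-→d23:-→d24:-→d25:-→d26:-→d27:-→d28:H2  best=H2
  del 179.3.134.0/28 (clear depth 28)
  add 129.95.27.92/32 -> H5 at depth 32
  add 129.95.27.80/28 -> H3 at depth 28
  add 129.95.27.92/32 -> H1 at depth 32
  add 179.3.0.0/16 -> H0 at depth 16
  ? 129.95.27.92  path d0:-→d1:-→d2:-→d3:-→d4:-→d5:-→d6:-→d7:-→d8:-→d9:-→d10:-→d11:-→d12:-→d13:-→d14:-→d15:-→d16:-→d17:-→d18:-→d19:-→d20:-→d21:-→d22:-→d23:-→d24:-→d25:-→d26:-→d27:-→d28:H3→d29:-→d30:-→d31:-→d32:H1  best=H1
  add 179.3.134.2/31 -> H1 at depth 31
  ? 179.3.134.2  path d0:-→d1:-→d2:-→d3:-→d4:-→d5:-→d6:-→d7:-→d8:-→d9:-→d10:-→d11:-→d12:-→d13:-→d14:-→d15:-→d16:H0→d17:-→d18:-→d19:-→d20:-→d21:-→d22:-→d23:-→d24:-→d25:-→d26:-→d27:-→d28:-→d29:-→d30:-→d31:H1  best=H1
  ? 129.95.27.92  path d0:-→d1:-→d2:-→d3:-→d4:-→d5:-→d6:-→d7:-→d8:-→d9:-→d10:-→d11:-→d12:-→d13:-→d14:-→d15:-→d16:-→d17:-→d18:-→d19:-→d20:-→d21:-→d22:-→d23:-→d24:-→d25:-→d26:-→d27:-→d28:H3→d29:-→d30:-→d31:-→d32:H1  best=H1
  ? 129.95.11.92  path d0:-→d1:-→d2:-→d3:-→d4:-→d5:-→d6:-→d7:-→d8:-→d9:-→d10:-→d11:-→d12:-→d13:-→d14:-→d15:-→d16:-→d17:-→d18:-→d19:-  best=no-route
  ? 179.3.134.2  path d0:-→d1:-→d2:-→d3:-→d4:-→d5:-→d6:-→d7:-→d8:-→d9:-→d10:-→d11:-→d12:-→d13:-→d14:-→d15:-→d16:H0→d17:-→d18:-→d19:-→d20:-→d21:-→d22:-→d23:-→d24:-→d25:-→d26:-→d27:-→d28:-→d29:-→d30:-→d31:H1  best=H1
  add 129.95.0.0/16 -> H5 at depth 16
  ? 179.3.0.3  path d0:-→d1:-→d2:-→d3:-→d4:-→d5:-→d6:-→d7:-→d8:-→d9:-→d10:-→d11:-→d12:-→d13:-→d14:-→d15:-→d16:H0  best=H0
  del 129.95.27.80/28 (clear depth 28)
  ? 129.95.0.68  path d0:-→d1:-→d2:-→d3:-→d4:-→d5:-→d6:-→d7:-→d8:-→d9:-→d10:-→d11:-→d12:-→d13:-→d14:-→d15:-→d16:H5→d17:-→d18:-→d19:-  best=H5
  ? 129.95.27.92  path d0:-→d1:-→d2:-→d3:-→d4:-→d5:-→d6:-→d7:-→d8:-→d9:-→d10:-→d11:-→d12:-→d13:-→d14:-→d15:-→d16:H5→d17:-→d18:-→d19:-→d20:-→d21:-→d22:-→d23:-→d24:-→d25:-→d26:-→d27:-→d28:-→d29:-→d30:-→d31:-→d32:H1  best=H1

== LOOKUPS ==
["H2","H1","H1","H1","no-route","H1","H0","H5","H1"]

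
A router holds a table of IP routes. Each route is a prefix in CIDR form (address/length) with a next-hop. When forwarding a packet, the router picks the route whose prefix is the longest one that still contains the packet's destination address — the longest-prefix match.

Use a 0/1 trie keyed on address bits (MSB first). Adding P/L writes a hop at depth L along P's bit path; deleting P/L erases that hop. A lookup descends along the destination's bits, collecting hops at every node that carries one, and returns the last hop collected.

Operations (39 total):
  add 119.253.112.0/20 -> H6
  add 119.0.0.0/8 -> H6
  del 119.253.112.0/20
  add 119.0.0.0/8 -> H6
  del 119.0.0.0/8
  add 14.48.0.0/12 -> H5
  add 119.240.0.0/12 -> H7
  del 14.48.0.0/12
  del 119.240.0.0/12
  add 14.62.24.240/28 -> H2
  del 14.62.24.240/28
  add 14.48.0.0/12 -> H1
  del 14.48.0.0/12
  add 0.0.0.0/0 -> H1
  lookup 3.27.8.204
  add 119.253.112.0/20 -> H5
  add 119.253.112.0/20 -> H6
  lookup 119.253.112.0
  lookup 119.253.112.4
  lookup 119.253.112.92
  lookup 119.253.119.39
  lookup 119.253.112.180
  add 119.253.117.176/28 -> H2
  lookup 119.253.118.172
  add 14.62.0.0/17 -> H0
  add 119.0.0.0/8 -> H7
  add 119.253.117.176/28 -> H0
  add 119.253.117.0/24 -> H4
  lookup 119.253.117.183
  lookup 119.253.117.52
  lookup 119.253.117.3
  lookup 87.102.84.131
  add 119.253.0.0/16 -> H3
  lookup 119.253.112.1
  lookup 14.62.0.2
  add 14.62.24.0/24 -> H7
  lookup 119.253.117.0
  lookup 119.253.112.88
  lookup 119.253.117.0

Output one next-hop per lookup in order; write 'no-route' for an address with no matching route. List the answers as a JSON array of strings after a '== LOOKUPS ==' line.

Trace:
  add 119.253.112.0/20 -> H6 at depth 20
  add 119.0.0.0/8 -> H6 at depth 8
  del 119.253.112.0/20 (clear depth 20)
  add 119.0.0.0/8 -> H6 at depth 8
  del 119.0.0.0/8 (clear depth 8)
  add 14.48.0.0/12 -> H5 at depth 12
  add 119.240.0.0/12 -> H7 at depth 12
  del 14.48.0.0/12 (clear depth 12)
  del 119.240.0.0/12 (clear depth 12)
  add 14.62.24.240/28 -> H2 at depth 28
  del 14.62.24.240/28 (clear depth 28)
  add 14.48.0.0/12 -> H1 at depth 12
  del 14.48.0.0/12 (clear depth 12)
  add 0.0.0.0/0 -> H1 at depth 0
  lookup 3.27.8.204: bits 0000 walk d0:H1→d1:-→d2:-→d3:-→d4:- -> H1
  add 119.253.112.0/20 -> H5 at depth 20
  add 119.253.112.0/20 -> H6 at depth 20
  lookup 119.253.112.0: bits 01110111111111010111 walk d0:H1→d1:-→d2:-→d3:-→d4:-→d5:-→d6:-→d7:-→d8:-→d9:-→d10:-→d11:-→d12:-→d13:-→d14:-→d15:-→d16:-→d17:-→d18:-→d19:-→d20:H6 -> H6
  lookup 119.253.112.4: bits 01110111111111010111 walk d0:H1→d1:-→d2:-→d3:-→d4:-→d5:-→d6:-→d7:-→d8:-→d9:-→d10:-→d11:-→d12:-→d13:-→d14:-→d15:-→d16:-→d17:-→d18:-→d19:-→d20:H6 -> H6
  lookup 119.253.112.92: bits 01110111111111010111 walk d0:H1→d1:-→d2:-→d3:-→d4:-→d5:-→d6:-→d7:-→d8:-→d9:-→d10:-→d11:-→d12:-→d13:-→d14:-→d15:-→d16:-→d17:-→d18:-→d19:-→d20:H6 -> H6
  lookup 119.253.119.39: bits 01110111111111010111 walk d0:H1→d1:-→d2:-→d3:-→d4:-→d5:-→d6:-→d7:-→d8:-→d9:-→d10:-→d11:-→d12:-→d13:-→d14:-→d15:-→d16:-→d17:-→d18:-→d19:-→d20:H6 -> H6
  lookup 119.253.112.180: bits 01110111111111010111 walk d0:H1→d1:-→d2:-→d3:-→d4:-→d5:-→d6:-→d7:-→d8:-→d9:-→d10:-→d11:-→d12:-→d13:-→d14:-→d15:-→d16:-→d17:-→d18:-→d19:-→d20:H6 -> H6
  add 119.253.117.176/28 -> H2 at depth 28
  lookup 119.253.118.172: bits 0111011111111101011101 walk d0:H1→d1:-→d2:-→d3:-→d4:-→d5:-→d6:-→d7:-→d8:-→d9:-→d10:-→d11:-→d12:-→d13:-→d14:-→d15:-→d16:-→d17:-→d18:-→d19:-→d20:H6→d21:-→d22:- -> H6
  add 14.62.0.0/17 -> H0 at depth 17
  add 119.0.0.0/8 -> H7 at depth 8
  add 119.253.117.176/28 -> H0 at depth 28
  add 119.253.117.0/24 -> H4 at depth 24
  lookup 119.253.117.183: bits 0111011111111101011101011011 walk d0:H1→d1:-→d2:-→d3:-→d4:-→d5:-→d6:-→d7:-→d8:H7→d9:-→d10:-→d11:-→d12:-→d13:-→d14:-→d15:-→d16:-→d17:-→d18:-→d19:-→d20:H6→d21:-→d22:-→d23:-→d24:H4→d25:-→d26:-→d27:-→d28:H0 -> H0
  lookup 119.253.117.52: bits 011101111111110101110101 walk d0:H1→d1:-→d2:-→d3:-→d4:-→d5:-→d6:-→d7:-→d8:H7→d9:-→d10:-→d11:-→d12:-→d13:-→d14:-→d15:-→d16:-→d17:-→d18:-→d19:-→d20:H6→d21:-→d22:-→d23:-→d24:H4 -> H4
  lookup 119.253.117.3: bits 011101111111110101110101 walk d0:H1→d1:-→d2:-→d3:-→d4:-→d5:-→d6:-→d7:-→d8:H7→d9:-→d10:-→d11:-→d12:-→d13:-→d14:-→d15:-→d16:-→d17:-→d18:-→d19:-→d20:H6→d21:-→d22:-→d23:-→d24:H4 -> H4
  lookup 87.102.84.131: bits 01 walk d0:H1→d1:-→d2:- -> H1
  add 119.253.0.0/16 -> H3 at depth 16
  lookup 119.253.112.1: bits 011101111111110101110 walk d0:H1→d1:-→d2:-→d3:-→d4:-→d5:-→d6:-→d7:-→d8:H7→d9:-→d10:-→d11:-→d12:-→d13:-→d14:-→d15:-→d16:H3→d17:-→d18:-→d19:-→d20:H6→d21:- -> H6
  lookup 14.62.0.2: bits 0000111000111110000 walk d0:H1→d1:-→d2:-→d3:-→d4:-→d5:-→d6:-→d7:-→d8:-→d9:-→d10:-→d11:-→d12:-→d13:-→d14:-→d15:-→d16:-→d17:H0→d18:-→d19:- -> H0
  add 14.62.24.0/24 -> H7 at depth 24
  lookup 119.253.117.0: bits 011101111111110101110101 walk d0:H1→d1:-→d2:-→d3:-→d4:-→d5:-→d6:-→d7:-→d8:H7→d9:-→d10:-→d11:-→d12:-→d13:-→d14:-→d15:-→d16:H3→d17:-→d18:-→d19:-→d20:H6→d21:-→d22:-→d23:-→d24:H4 -> H4
  lookup 119.253.112.88: bits 011101111111110101110 walk d0:H1→d1:-→d2:-→d3:-→d4:-→d5:-→d6:-→d7:-→d8:H7→d9:-→d10:-→d11:-→d12:-→d13:-→d14:-→d15:-→d16:H3→d17:-→d18:-→d19:-→d20:H6→d21:- -> H6
  lookup 119.253.117.0: bits 011101111111110101110101 walk d0:H1→d1:-→d2:-→d3:-→d4:-→d5:-→d6:-→d7:-→d8:H7→d9:-→d10:-→d11:-→d12:-→d13:-→d14:-→d15:-→d16:H3→d17:-→d18:-→d19:-→d20:H6→d21:-→d22:-→d23:-→d24:H4 -> H4

== LOOKUPS ==
["H1","H6","H6","H6","H6","H6","H6","H0","H4","H4","H1","H6","H0","H4","H6","H4"]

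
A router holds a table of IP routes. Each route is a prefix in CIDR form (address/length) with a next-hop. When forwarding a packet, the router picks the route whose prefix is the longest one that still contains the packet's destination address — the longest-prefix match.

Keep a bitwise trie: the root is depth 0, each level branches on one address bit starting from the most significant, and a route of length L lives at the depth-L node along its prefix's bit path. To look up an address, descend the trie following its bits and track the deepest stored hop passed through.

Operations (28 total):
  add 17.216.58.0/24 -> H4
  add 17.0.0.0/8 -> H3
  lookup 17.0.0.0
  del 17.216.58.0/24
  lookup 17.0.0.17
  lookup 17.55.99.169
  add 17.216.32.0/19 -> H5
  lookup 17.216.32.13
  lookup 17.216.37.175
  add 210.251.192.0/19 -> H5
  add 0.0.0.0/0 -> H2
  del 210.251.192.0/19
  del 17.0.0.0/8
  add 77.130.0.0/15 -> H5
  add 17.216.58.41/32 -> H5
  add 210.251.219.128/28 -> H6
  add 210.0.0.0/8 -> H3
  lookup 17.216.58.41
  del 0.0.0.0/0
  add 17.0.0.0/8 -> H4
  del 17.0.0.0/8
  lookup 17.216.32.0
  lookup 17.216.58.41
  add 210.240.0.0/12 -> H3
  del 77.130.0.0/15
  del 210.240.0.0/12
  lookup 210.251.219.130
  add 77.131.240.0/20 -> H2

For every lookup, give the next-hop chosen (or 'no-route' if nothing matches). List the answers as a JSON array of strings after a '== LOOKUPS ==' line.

Trace:
  add 17.216.58.0/24 -> H4 at depth 24
  add 17.0.0.0/8 -> H3 at depth 8
  Q 17.0.0.0: descend 00010001 ; hops seen [H3] ; pick H3
  - 17.216.58.0/24 clear@24
  Q 17.0.0.17: descend 00010001 ; hops seen [H3] ; pick H3
  Q 17.55.99.169: descend 00010001 ; hops seen [H3] ; pick H3
  add 17.216.32.0/19 -> H5 at depth 19
  Q 17.216.32.13: descend 0001000111011000001 ; hops seen [H3,H5] ; pick H5
  Q 17.216.37.175: descend 0001000111011000001 ; hops seen [H3,H5] ; pick H5
  add 210.251.192.0/19 -> H5 at depth 19
  add 0.0.0.0/0 -> H2 at depth 0
  - 210.251.192.0/19 clear@19
  - 17.0.0.0/8 clear@8
  add 77.130.0.0/15 -> H5 at depth 15
  add 17.216.58.41/32 -> H5 at depth 32
  add 210.251.219.128/28 -> H6 at depth 28
  add 210.0.0.0/8 -> H3 at depth 8
  Q 17.216.58.41: descend 00010001110110000011101000101001 ; hops seen [H2,H5,H5] ; pick H5
  - 0.0.0.0/0 clear@0
  add 17.0.0.0/8 -> H4 at depth 8
  - 17.0.0.0/8 clear@8
  Q 17.216.32.0: descend 0001000111011000001 ; hops seen [H5] ; pick H5
  Q 17.216.58.41: descend 00010001110110000011101000101001 ; hops seen [H5,H5] ; pick H5
  add 210.240.0.0/12 -> H3 at depth 12
  - 77.130.0.0/15 clear@15
  - 210.240.0.0/12 clear@12
  Q 210.251.219.130: descend 1101001011111011110110111000 ; hops seen [H3,H6] ; pick H6
  add 77.131.240.0/20 -> H2 at depth 20

== LOOKUPS ==
["H3","H3","H3","H5","H5","H5","H5","H5","H6"]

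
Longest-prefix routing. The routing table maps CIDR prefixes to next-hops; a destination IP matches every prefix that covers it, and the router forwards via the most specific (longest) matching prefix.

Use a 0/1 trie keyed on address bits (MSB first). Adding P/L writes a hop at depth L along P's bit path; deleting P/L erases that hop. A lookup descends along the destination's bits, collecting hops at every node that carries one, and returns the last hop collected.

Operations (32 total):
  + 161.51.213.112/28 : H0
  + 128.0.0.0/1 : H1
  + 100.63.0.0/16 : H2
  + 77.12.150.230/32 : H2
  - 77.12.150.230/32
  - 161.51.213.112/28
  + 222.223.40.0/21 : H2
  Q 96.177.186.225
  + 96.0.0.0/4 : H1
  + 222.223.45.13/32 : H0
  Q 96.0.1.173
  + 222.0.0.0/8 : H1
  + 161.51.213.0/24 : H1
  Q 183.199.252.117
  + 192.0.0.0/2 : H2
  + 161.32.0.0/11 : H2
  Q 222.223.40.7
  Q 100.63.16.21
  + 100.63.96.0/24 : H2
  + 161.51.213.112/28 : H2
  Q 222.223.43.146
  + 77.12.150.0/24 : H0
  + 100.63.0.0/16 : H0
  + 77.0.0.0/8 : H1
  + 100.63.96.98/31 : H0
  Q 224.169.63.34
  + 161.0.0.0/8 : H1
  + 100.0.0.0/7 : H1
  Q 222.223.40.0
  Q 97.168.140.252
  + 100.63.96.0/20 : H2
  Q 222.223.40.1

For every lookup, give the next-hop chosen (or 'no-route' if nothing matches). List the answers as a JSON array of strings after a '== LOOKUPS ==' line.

Process each operation:
  add 161.51.213.112/28 -> H0 at depth 28
  add 128.0.0.0/1 -> H1 at depth 1
  add 100.63.0.0/16 -> H2 at depth 16
  add 77.12.150.230/32 -> H2 at depth 32
  - 77.12.150.230/32 clear@32
  - 161.51.213.112/28 clear@28
  add 222.223.40.0/21 -> H2 at depth 21
  lookup 96.177.186.225: bits 01100 walk d0:-→d1:-→d2:-→d3:-→d4:-→d5:- -> no-route
  add 96.0.0.0/4 -> H1 at depth 4
  add 222.223.45.13/32 -> H0 at depth 32
  lookup 96.0.1.173: bits 01100 walk d0:-→d1:-→d2:-→d3:-→d4:H1→d5:- -> H1
  add 222.0.0.0/8 -> H1 at depth 8
  add 161.51.213.0/24 -> H1 at depth 24
  lookup 183.199.252.117: bits 101 walk d0:-→d1:H1→d2:-→d3:- -> H1
  add 192.0.0.0/2 -> H2 at depth 2
  add 161.32.0.0/11 -> H2 at depth 11
  lookup 222.223.40.7: bits 110111101101111100101 walk d0:-→d1:H1→d2:H2→d3:-→d4:-→d5:-→d6:-→d7:-→d8:H1→d9:-→d10:-→d11:-→d12:-→d13:-→d14:-→d15:-→d16:-→d17:-→d18:-→d19:-→d20:-→d21:H2 -> H2
  lookup 100.63.16.21: bits 0110010000111111 walk d0:-→d1:-→d2:-→d3:-→d4:H1→d5:-→d6:-→d7:-→d8:-→d9:-→d10:-→d11:-→d12:-→d13:-→d14:-→d15:-→d16:H2 -> H2
  add 100.63.96.0/24 -> H2 at depth 24
  add 161.51.213.112/28 -> H2 at depth 28
  lookup 222.223.43.146: bits 110111101101111100101 walk d0:-→d1:H1→d2:H2→d3:-→d4:-→d5:-→d6:-→d7:-→d8:H1→d9:-→d10:-→d11:-→d12:-→d13:-→d14:-→d15:-→d16:-→d17:-→d18:-→d19:-→d20:-→d21:H2 -> H2
  add 77.12.150.0/24 -> H0 at depth 24
  add 100.63.0.0/16 -> H0 at depth 16
  add 77.0.0.0/8 -> H1 at depth 8
  add 100.63.96.98/31 -> H0 at depth 31
  lookup 224.169.63.34: bits 11 walk d0:-→d1:H1→d2:H2 -> H2
  add 161.0.0.0/8 -> H1 at depth 8
  add 100.0.0.0/7 -> H1 at depth 7
  lookup 222.223.40.0: bits 110111101101111100101 walk d0:-→d1:H1→d2:H2→d3:-→d4:-→d5:-→d6:-→d7:-→d8:H1→d9:-→d10:-→d11:-→d12:-→d13:-→d14:-→d15:-→d16:-→d17:-→d18:-→d19:-→d20:-→d21:H2 -> H2
  lookup 97.168.140.252: bits 01100 walk d0:-→d1:-→d2:-→d3:-→d4:H1→d5:- -> H1
  add 100.63.96.0/20 -> H2 at depth 20
  lookup 222.223.40.1: bits 110111101101111100101 walk d0:-→d1:H1→d2:H2→d3:-→d4:-→d5:-→d6:-→d7:-→d8:H1→d9:-→d10:-→d11:-→d12:-→d13:-→d14:-→d15:-→d16:-→d17:-→d18:-→d19:-→d20:-→d21:H2 -> H2

== LOOKUPS ==
["no-route","H1","H1","H2","H2","H2","H2","H2","H1","H2"]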